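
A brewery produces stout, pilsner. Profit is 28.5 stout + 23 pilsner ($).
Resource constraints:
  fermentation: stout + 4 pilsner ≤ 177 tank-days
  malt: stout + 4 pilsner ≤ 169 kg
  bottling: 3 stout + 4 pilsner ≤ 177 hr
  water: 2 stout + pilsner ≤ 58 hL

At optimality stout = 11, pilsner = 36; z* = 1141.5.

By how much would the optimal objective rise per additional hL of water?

9

Check each constraint at x*: fermentation 155/177 (slack 22); malt 155/169 (slack 14); bottling 177/177 (tight); water 58/58 (tight).
Since fermentation, malt are not tight, their duals are 0.
The binding rows give the dual system: 3·y_bottling + 2·y_water = 28.5 and 4·y_bottling + 1·y_water = 23.
Solving: y_bottling = 3.5, y_water = 9.
Shadow price of water = 9.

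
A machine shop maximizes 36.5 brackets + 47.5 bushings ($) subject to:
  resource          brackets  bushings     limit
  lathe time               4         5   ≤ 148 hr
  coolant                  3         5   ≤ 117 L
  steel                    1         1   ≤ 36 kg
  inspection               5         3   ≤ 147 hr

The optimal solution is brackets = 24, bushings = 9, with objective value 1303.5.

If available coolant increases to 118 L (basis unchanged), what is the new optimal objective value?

At the optimum: lathe time uses 141 of 148 (slack = 7); coolant uses 117 of 117 (binding); steel uses 33 of 36 (slack = 3); inspection uses 147 of 147 (binding).
Since lathe time, steel are not tight, their duals are 0.
From A_Bᵀ y = c: 3·y_coolant + 5·y_inspection = 36.5; 5·y_coolant + 3·y_inspection = 47.5.
→ y_coolant = 8 and y_inspection = 2.5.
Δz = y_coolant·Δb = 8 × (1) = 8, so new z* = 1303.5 + 8 = 1311.5.

1311.5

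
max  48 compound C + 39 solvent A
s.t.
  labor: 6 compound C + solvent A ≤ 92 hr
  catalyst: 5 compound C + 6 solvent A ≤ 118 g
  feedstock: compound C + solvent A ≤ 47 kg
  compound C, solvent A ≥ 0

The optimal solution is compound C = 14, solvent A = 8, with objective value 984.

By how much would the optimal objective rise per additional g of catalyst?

Check each constraint at x*: labor 92/92 (tight); catalyst 118/118 (tight); feedstock 22/47 (slack 25).
By complementary slackness, y = 0 for the non-binding constraint.
From A_Bᵀ y = c: 6·y_labor + 5·y_catalyst = 48; 1·y_labor + 6·y_catalyst = 39.
This yields shadow prices y_labor = 3, y_catalyst = 6.
Shadow price of catalyst = 6.

6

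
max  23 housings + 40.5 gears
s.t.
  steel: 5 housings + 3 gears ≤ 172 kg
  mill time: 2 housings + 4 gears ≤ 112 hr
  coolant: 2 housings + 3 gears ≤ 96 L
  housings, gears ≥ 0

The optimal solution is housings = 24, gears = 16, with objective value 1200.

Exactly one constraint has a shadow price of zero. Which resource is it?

steel

steel: 168/172 (slack 4)
mill time: 112/112 (binding)
coolant: 96/96 (binding)
By complementary slackness, a constraint with positive slack has shadow price 0 → steel.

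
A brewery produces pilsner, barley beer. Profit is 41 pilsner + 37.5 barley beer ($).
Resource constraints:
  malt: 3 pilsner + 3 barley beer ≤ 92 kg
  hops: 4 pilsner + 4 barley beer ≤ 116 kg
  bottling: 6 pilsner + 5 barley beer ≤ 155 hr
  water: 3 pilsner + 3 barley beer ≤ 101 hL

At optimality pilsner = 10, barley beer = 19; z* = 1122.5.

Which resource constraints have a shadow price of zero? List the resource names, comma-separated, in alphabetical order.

malt: 87/92 (slack 5)
hops: 116/116 (binding)
bottling: 155/155 (binding)
water: 87/101 (slack 14)
By complementary slackness, a constraint with positive slack has shadow price 0 → malt, water.

malt, water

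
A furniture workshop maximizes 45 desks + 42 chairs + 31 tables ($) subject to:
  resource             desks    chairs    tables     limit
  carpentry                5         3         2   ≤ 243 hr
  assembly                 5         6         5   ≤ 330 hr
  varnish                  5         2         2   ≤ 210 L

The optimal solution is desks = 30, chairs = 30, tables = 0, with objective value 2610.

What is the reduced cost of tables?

Check each constraint at x*: carpentry 240/243 (slack 3); assembly 330/330 (tight); varnish 210/210 (tight).
By complementary slackness, y = 0 for the non-binding constraint.
The binding rows give the dual system: 5·y_assembly + 5·y_varnish = 45 and 6·y_assembly + 2·y_varnish = 42.
→ y_assembly = 6 and y_varnish = 3.
Reduced cost of tables: c₃ − yᵀa₃ = 31 − (6·5 + 3·2) = 31 − 36 = -5.

-5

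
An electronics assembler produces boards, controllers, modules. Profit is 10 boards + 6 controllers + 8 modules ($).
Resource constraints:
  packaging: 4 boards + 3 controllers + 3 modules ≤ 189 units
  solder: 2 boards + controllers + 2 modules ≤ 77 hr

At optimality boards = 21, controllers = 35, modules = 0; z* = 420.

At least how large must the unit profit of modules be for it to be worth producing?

At the optimum: packaging uses 189 of 189 (binding); solder uses 77 of 77 (binding).
From A_Bᵀ y = c: 4·y_packaging + 2·y_solder = 10; 3·y_packaging + 1·y_solder = 6.
→ y_packaging = 1 and y_solder = 3.
modules enters the basis when its profit ≥ yᵀa₃ = 1·3 + 3·2 = 9.

9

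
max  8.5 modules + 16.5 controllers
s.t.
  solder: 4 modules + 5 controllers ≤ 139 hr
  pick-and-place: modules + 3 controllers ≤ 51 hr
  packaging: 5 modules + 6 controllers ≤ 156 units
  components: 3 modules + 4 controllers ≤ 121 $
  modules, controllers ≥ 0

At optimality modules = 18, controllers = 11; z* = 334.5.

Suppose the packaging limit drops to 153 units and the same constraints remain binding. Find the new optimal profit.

331.5

Binding: pick-and-place and packaging. Non-binding: solder (12 unused), components (23 unused).
Slack constraints have shadow price 0 (complementary slackness).
From A_Bᵀ y = c: 1·y_pick-and-place + 5·y_packaging = 8.5; 3·y_pick-and-place + 6·y_packaging = 16.5.
Solving: y_pick-and-place = 3.5, y_packaging = 1.
Δz = y_packaging·Δb = 1 × (-3) = -3, so new z* = 334.5 − 3 = 331.5.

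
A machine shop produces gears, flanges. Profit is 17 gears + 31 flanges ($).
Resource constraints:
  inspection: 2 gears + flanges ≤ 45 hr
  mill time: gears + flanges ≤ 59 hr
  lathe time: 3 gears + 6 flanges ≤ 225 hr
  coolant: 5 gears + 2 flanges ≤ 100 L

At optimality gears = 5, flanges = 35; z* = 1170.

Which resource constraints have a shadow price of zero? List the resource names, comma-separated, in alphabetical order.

inspection: 45/45 (binding)
mill time: 40/59 (slack 19)
lathe time: 225/225 (binding)
coolant: 95/100 (slack 5)
By complementary slackness, a constraint with positive slack has shadow price 0 → coolant, mill time.

coolant, mill time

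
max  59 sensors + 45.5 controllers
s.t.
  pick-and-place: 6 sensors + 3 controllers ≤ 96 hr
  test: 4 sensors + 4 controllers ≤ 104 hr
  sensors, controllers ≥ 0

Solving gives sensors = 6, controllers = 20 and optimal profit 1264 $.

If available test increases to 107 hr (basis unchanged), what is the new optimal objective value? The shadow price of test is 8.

Δb = 3, so new z* = 1264 + (8)·(3) = 1264 + 24 = 1288.

1288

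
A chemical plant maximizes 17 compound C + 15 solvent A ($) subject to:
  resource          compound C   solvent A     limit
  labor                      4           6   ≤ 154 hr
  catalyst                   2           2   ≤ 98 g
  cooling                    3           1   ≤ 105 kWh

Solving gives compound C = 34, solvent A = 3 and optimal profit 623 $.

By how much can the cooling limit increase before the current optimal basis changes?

10.5

Binding constraints: labor, cooling. The basis is B = [[4,6],[3,1]] with det -14.
Per unit increase in cooling, x* moves by d = (0.4286, -0.2857).
The basis stays optimal until solvent A reaches 0; allowable increase = 10.5 kWh.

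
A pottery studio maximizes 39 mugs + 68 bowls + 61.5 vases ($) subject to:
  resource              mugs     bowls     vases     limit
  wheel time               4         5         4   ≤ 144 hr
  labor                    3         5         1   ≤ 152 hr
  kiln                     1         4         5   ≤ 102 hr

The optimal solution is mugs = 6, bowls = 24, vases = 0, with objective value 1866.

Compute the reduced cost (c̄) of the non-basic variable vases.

-5.5

Binding: wheel time and kiln. Non-binding: labor (14 unused).
Slack constraints have shadow price 0 (complementary slackness).
The binding rows give the dual system: 4·y_wheel time + 1·y_kiln = 39 and 5·y_wheel time + 4·y_kiln = 68.
Solving: y_wheel time = 8, y_kiln = 7.
Reduced cost of vases: c₃ − yᵀa₃ = 61.5 − (8·4 + 7·5) = 61.5 − 67 = -5.5.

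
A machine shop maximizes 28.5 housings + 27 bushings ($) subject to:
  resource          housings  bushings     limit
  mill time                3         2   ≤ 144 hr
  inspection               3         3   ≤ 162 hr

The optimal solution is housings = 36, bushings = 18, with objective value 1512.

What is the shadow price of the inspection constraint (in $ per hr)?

8

Both mill time and inspection are binding at x*.
Dual feasibility on the basic columns requires 3·y_mill time + 3·y_inspection = 28.5, 2·y_mill time + 3·y_inspection = 27.
Solving: y_mill time = 1.5, y_inspection = 8.
Shadow price of inspection = 8.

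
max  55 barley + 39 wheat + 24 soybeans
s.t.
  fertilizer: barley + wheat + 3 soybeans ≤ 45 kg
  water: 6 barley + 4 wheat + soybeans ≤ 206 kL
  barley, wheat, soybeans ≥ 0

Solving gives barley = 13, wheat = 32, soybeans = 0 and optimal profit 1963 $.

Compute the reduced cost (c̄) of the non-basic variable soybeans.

At the optimum: fertilizer uses 45 of 45 (binding); water uses 206 of 206 (binding).
Dual feasibility on the basic columns requires 1·y_fertilizer + 6·y_water = 55, 1·y_fertilizer + 4·y_water = 39.
This yields shadow prices y_fertilizer = 7, y_water = 8.
Reduced cost of soybeans: c₃ − yᵀa₃ = 24 − (7·3 + 8·1) = 24 − 29 = -5.

-5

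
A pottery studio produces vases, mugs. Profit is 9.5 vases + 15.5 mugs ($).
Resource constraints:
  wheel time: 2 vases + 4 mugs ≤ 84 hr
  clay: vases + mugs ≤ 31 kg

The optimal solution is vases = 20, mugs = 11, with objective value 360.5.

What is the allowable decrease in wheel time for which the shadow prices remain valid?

Binding constraints: wheel time, clay. The basis is B = [[2,4],[1,1]] with det -2.
Per unit decrease in wheel time, x* moves by d = (0.5, -0.5).
The basis stays optimal until mugs reaches 0; allowable decrease = 22 hr.

22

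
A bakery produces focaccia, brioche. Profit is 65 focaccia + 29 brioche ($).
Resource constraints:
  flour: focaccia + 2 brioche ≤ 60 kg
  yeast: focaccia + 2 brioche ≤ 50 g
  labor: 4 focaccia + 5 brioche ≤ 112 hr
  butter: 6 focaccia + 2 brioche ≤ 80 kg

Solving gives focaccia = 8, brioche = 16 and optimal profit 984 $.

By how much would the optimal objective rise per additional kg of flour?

0

At the optimum: flour uses 40 of 60 (slack = 20); yeast uses 40 of 50 (slack = 10); labor uses 112 of 112 (binding); butter uses 80 of 80 (binding).
By complementary slackness, y = 0 for the non-binding constraints.
From A_Bᵀ y = c: 4·y_labor + 6·y_butter = 65; 5·y_labor + 2·y_butter = 29.
Solving: y_labor = 2, y_butter = 9.5.
Shadow price of flour = 0.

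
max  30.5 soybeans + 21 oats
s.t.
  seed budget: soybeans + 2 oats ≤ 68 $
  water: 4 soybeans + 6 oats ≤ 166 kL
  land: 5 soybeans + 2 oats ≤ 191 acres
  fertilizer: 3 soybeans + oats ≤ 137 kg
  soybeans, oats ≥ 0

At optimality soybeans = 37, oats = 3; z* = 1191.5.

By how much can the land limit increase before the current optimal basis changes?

Binding constraints: water, land. The basis is B = [[4,6],[5,2]] with det -22.
Per unit increase in land, x* moves by d = (0.2727, -0.1818).
The basis stays optimal until oats reaches 0; allowable increase = 16.5 acres.

16.5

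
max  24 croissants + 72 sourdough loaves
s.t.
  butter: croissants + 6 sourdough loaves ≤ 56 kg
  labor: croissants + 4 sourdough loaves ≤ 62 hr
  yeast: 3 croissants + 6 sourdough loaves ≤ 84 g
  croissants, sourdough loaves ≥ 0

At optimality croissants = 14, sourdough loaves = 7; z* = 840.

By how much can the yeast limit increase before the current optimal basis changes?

84

Binding constraints: butter, yeast. The basis is B = [[1,6],[3,6]] with det -12.
Per unit increase in yeast, x* moves by d = (0.5, -0.0833).
The basis stays optimal until sourdough loaves reaches 0; allowable increase = 84 g.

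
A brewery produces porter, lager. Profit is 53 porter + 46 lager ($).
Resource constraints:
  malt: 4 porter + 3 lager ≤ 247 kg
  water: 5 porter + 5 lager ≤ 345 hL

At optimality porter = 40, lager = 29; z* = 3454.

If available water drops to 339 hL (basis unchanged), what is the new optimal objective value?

Both malt and water are binding at x*.
From A_Bᵀ y = c: 4·y_malt + 5·y_water = 53; 3·y_malt + 5·y_water = 46.
→ y_malt = 7 and y_water = 5.
Δz = y_water·Δb = 5 × (-6) = -30, so new z* = 3454 − 30 = 3424.

3424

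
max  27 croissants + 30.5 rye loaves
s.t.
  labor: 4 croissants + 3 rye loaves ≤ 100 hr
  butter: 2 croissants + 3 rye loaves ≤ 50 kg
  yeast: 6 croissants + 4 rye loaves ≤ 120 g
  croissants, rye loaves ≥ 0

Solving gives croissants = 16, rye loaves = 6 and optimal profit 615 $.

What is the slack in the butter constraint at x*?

0

butter used = 2·16 + 3·6 = 50; slack = 50 − 50 = 0.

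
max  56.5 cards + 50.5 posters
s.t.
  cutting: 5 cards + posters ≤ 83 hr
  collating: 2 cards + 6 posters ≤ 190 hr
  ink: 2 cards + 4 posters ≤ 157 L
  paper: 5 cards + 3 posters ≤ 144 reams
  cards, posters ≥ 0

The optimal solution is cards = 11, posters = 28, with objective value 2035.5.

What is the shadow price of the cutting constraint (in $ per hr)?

At the optimum: cutting uses 83 of 83 (binding); collating uses 190 of 190 (binding); ink uses 134 of 157 (slack = 23); paper uses 139 of 144 (slack = 5).
By complementary slackness, y = 0 for the non-binding constraints.
Dual feasibility on the basic columns requires 5·y_cutting + 2·y_collating = 56.5, 1·y_cutting + 6·y_collating = 50.5.
Solving: y_cutting = 8.5, y_collating = 7.
Shadow price of cutting = 8.5.

8.5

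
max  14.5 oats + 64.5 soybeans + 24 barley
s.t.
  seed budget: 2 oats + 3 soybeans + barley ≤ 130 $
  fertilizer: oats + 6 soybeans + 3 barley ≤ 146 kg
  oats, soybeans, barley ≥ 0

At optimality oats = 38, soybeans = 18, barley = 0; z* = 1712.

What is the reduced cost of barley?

At the optimum: seed budget uses 130 of 130 (binding); fertilizer uses 146 of 146 (binding).
The binding rows give the dual system: 2·y_seed budget + 1·y_fertilizer = 14.5 and 3·y_seed budget + 6·y_fertilizer = 64.5.
This yields shadow prices y_seed budget = 2.5, y_fertilizer = 9.5.
Reduced cost of barley: c₃ − yᵀa₃ = 24 − (2.5·1 + 9.5·3) = 24 − 31 = -7.

-7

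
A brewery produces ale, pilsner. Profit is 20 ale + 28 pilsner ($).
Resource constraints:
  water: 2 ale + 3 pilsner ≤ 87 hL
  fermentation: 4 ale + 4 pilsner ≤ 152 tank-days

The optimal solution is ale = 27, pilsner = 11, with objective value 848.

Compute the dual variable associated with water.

Check each constraint at x*: water 87/87 (tight); fermentation 152/152 (tight).
The binding rows give the dual system: 2·y_water + 4·y_fermentation = 20 and 3·y_water + 4·y_fermentation = 28.
Solving: y_water = 8, y_fermentation = 1.
Shadow price of water = 8.

8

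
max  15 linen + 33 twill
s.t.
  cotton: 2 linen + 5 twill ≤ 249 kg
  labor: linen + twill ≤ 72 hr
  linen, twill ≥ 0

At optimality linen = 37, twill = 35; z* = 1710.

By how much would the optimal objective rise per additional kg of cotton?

At the optimum: cotton uses 249 of 249 (binding); labor uses 72 of 72 (binding).
The binding rows give the dual system: 2·y_cotton + 1·y_labor = 15 and 5·y_cotton + 1·y_labor = 33.
This yields shadow prices y_cotton = 6, y_labor = 3.
Shadow price of cotton = 6.

6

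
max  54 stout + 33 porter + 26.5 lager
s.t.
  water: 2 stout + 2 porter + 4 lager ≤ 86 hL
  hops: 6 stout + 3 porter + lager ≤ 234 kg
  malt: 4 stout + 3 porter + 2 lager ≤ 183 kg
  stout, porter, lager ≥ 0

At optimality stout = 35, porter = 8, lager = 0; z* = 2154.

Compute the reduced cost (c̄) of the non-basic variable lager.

Check each constraint at x*: water 86/86 (tight); hops 234/234 (tight); malt 164/183 (slack 19).
Slack constraints have shadow price 0 (complementary slackness).
The binding rows give the dual system: 2·y_water + 6·y_hops = 54 and 2·y_water + 3·y_hops = 33.
Solving: y_water = 6, y_hops = 7.
Reduced cost of lager: c₃ − yᵀa₃ = 26.5 − (6·4 + 7·1) = 26.5 − 31 = -4.5.

-4.5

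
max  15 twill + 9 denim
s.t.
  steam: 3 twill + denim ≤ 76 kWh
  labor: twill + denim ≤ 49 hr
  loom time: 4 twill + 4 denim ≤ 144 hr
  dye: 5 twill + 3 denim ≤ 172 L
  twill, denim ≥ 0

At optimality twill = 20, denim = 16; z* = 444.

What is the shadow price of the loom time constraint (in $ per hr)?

At the optimum: steam uses 76 of 76 (binding); labor uses 36 of 49 (slack = 13); loom time uses 144 of 144 (binding); dye uses 148 of 172 (slack = 24).
Slack constraints have shadow price 0 (complementary slackness).
From A_Bᵀ y = c: 3·y_steam + 4·y_loom time = 15; 1·y_steam + 4·y_loom time = 9.
→ y_steam = 3 and y_loom time = 1.5.
Shadow price of loom time = 1.5.

1.5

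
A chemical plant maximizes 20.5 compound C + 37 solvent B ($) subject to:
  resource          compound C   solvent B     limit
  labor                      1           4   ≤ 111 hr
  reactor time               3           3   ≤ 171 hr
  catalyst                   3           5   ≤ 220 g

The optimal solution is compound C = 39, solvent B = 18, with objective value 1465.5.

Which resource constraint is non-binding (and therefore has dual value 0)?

labor: 111/111 (binding)
reactor time: 171/171 (binding)
catalyst: 207/220 (slack 13)
By complementary slackness, a constraint with positive slack has shadow price 0 → catalyst.

catalyst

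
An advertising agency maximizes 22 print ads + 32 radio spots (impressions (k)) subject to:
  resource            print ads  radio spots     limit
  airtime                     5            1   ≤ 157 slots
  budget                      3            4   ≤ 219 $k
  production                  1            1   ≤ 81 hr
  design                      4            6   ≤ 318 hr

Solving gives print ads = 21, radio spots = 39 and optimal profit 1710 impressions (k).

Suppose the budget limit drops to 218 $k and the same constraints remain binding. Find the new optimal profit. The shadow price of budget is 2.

1708

Δb = -1, so new z* = 1710 + (2)·(-1) = 1710 − 2 = 1708.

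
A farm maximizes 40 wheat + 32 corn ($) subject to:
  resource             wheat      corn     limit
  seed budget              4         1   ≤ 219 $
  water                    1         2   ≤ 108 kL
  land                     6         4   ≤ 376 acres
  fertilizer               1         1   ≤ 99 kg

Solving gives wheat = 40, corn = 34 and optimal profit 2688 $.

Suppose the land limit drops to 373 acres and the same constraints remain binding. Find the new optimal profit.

Binding: water and land. Non-binding: seed budget (25 unused), fertilizer (25 unused).
By complementary slackness, y = 0 for the non-binding constraints.
The binding rows give the dual system: 1·y_water + 6·y_land = 40 and 2·y_water + 4·y_land = 32.
This yields shadow prices y_water = 4, y_land = 6.
Δz = y_land·Δb = 6 × (-3) = -18, so new z* = 2688 − 18 = 2670.

2670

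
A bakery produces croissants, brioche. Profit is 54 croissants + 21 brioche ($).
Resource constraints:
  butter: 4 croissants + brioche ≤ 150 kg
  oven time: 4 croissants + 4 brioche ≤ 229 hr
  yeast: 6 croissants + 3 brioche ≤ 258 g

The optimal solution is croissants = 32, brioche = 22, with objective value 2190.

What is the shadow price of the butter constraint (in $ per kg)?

6

Binding: butter and yeast. Non-binding: oven time (13 unused).
Since oven time is not tight, its dual is 0.
The binding rows give the dual system: 4·y_butter + 6·y_yeast = 54 and 1·y_butter + 3·y_yeast = 21.
Solving: y_butter = 6, y_yeast = 5.
Shadow price of butter = 6.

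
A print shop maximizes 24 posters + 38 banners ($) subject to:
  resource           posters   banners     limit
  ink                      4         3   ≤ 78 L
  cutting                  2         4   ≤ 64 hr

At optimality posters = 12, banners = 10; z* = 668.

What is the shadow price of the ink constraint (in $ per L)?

2

Both ink and cutting are binding at x*.
The binding rows give the dual system: 4·y_ink + 2·y_cutting = 24 and 3·y_ink + 4·y_cutting = 38.
Solving: y_ink = 2, y_cutting = 8.
Shadow price of ink = 2.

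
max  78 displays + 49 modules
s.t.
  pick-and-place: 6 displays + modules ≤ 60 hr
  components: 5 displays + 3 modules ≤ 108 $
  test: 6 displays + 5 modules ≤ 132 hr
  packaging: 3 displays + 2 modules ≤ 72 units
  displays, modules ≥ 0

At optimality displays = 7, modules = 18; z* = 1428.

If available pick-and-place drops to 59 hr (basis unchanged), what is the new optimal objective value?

1424

At the optimum: pick-and-place uses 60 of 60 (binding); components uses 89 of 108 (slack = 19); test uses 132 of 132 (binding); packaging uses 57 of 72 (slack = 15).
Slack constraints have shadow price 0 (complementary slackness).
From A_Bᵀ y = c: 6·y_pick-and-place + 6·y_test = 78; 1·y_pick-and-place + 5·y_test = 49.
→ y_pick-and-place = 4 and y_test = 9.
Δz = y_pick-and-place·Δb = 4 × (-1) = -4, so new z* = 1428 − 4 = 1424.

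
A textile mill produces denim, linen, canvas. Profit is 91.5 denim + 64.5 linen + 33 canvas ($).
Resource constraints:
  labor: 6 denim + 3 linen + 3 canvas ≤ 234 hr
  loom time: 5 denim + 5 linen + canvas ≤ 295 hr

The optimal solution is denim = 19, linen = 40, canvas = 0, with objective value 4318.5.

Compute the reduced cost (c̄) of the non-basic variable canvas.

-1.5

Check each constraint at x*: labor 234/234 (tight); loom time 295/295 (tight).
Dual feasibility on the basic columns requires 6·y_labor + 5·y_loom time = 91.5, 3·y_labor + 5·y_loom time = 64.5.
→ y_labor = 9 and y_loom time = 7.5.
Reduced cost of canvas: c₃ − yᵀa₃ = 33 − (9·3 + 7.5·1) = 33 − 34.5 = -1.5.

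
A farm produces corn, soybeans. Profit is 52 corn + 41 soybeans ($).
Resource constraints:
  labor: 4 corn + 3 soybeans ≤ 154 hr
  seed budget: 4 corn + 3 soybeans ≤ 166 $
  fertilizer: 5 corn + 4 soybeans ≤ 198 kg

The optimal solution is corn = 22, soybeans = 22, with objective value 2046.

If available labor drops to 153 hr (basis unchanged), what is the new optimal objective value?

At the optimum: labor uses 154 of 154 (binding); seed budget uses 154 of 166 (slack = 12); fertilizer uses 198 of 198 (binding).
Since seed budget is not tight, its dual is 0.
From A_Bᵀ y = c: 4·y_labor + 5·y_fertilizer = 52; 3·y_labor + 4·y_fertilizer = 41.
This yields shadow prices y_labor = 3, y_fertilizer = 8.
Δz = y_labor·Δb = 3 × (-1) = -3, so new z* = 2046 − 3 = 2043.

2043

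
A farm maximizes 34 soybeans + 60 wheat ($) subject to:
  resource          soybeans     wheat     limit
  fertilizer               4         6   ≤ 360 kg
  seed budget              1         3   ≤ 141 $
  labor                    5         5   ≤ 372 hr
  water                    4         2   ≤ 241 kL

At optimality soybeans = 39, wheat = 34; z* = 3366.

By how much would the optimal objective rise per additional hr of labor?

0

Check each constraint at x*: fertilizer 360/360 (tight); seed budget 141/141 (tight); labor 365/372 (slack 7); water 224/241 (slack 17).
By complementary slackness, y = 0 for the non-binding constraints.
From A_Bᵀ y = c: 4·y_fertilizer + 1·y_seed budget = 34; 6·y_fertilizer + 3·y_seed budget = 60.
→ y_fertilizer = 7 and y_seed budget = 6.
Shadow price of labor = 0.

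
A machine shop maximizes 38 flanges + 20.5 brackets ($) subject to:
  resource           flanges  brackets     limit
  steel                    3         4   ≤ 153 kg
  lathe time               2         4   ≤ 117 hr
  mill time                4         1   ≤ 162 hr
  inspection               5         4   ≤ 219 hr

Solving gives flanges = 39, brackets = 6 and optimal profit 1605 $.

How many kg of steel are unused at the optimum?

steel used = 3·39 + 4·6 = 141; slack = 153 − 141 = 12.

12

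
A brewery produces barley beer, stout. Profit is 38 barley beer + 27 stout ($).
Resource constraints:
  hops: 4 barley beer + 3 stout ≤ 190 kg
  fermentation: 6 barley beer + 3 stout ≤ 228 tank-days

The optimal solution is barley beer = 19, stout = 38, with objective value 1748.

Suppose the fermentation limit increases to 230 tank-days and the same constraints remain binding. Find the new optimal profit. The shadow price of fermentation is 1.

Δb = 2, so new z* = 1748 + (1)·(2) = 1748 + 2 = 1750.

1750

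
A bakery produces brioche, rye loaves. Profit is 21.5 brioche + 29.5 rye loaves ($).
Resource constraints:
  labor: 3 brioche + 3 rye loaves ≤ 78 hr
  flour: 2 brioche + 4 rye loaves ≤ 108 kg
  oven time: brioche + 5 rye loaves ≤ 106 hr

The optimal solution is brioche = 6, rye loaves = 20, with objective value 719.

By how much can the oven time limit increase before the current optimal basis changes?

24

Binding constraints: labor, oven time. The basis is B = [[3,3],[1,5]] with det 12.
Per unit increase in oven time, x* moves by d = (-0.25, 0.25).
The basis stays optimal until brioche reaches 0; allowable increase = 24 hr.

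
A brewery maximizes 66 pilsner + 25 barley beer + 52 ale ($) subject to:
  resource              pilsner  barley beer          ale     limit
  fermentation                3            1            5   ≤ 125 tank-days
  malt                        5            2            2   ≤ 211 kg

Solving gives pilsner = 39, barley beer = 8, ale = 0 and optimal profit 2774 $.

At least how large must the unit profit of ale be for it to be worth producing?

Check each constraint at x*: fermentation 125/125 (tight); malt 211/211 (tight).
Dual feasibility on the basic columns requires 3·y_fermentation + 5·y_malt = 66, 1·y_fermentation + 2·y_malt = 25.
→ y_fermentation = 7 and y_malt = 9.
ale enters the basis when its profit ≥ yᵀa₃ = 7·5 + 9·2 = 53.

53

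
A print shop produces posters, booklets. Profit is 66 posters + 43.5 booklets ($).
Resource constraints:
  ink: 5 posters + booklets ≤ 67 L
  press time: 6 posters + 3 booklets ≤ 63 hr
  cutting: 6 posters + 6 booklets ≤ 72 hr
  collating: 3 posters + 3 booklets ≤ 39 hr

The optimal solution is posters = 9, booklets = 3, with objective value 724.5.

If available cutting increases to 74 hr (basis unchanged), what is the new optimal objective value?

731.5

At the optimum: ink uses 48 of 67 (slack = 19); press time uses 63 of 63 (binding); cutting uses 72 of 72 (binding); collating uses 36 of 39 (slack = 3).
Since ink, collating are not tight, their duals are 0.
Dual feasibility on the basic columns requires 6·y_press time + 6·y_cutting = 66, 3·y_press time + 6·y_cutting = 43.5.
→ y_press time = 7.5 and y_cutting = 3.5.
Δz = y_cutting·Δb = 3.5 × (2) = 7, so new z* = 724.5 + 7 = 731.5.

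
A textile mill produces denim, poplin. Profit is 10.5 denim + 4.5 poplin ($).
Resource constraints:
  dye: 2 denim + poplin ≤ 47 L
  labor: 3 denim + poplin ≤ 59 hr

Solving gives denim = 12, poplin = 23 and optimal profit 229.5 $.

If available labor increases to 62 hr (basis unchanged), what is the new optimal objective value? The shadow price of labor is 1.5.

234

Δb = 3, so new z* = 229.5 + (1.5)·(3) = 229.5 + 4.5 = 234.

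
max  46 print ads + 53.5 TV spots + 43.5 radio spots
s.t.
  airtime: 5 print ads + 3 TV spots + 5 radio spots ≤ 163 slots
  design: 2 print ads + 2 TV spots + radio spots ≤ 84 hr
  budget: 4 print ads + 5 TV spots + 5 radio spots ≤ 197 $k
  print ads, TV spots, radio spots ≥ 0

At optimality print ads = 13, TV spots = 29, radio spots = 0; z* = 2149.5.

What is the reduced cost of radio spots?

-2

Binding: design and budget. Non-binding: airtime (11 unused).
Slack constraints have shadow price 0 (complementary slackness).
From A_Bᵀ y = c: 2·y_design + 4·y_budget = 46; 2·y_design + 5·y_budget = 53.5.
Solving: y_design = 8, y_budget = 7.5.
Reduced cost of radio spots: c₃ − yᵀa₃ = 43.5 − (8·1 + 7.5·5) = 43.5 − 45.5 = -2.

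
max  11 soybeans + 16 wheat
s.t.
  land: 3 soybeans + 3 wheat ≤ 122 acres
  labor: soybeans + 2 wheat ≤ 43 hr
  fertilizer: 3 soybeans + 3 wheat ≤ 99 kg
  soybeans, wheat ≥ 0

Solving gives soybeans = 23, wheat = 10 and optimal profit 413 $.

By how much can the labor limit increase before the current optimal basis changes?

23

Binding constraints: labor, fertilizer. The basis is B = [[1,2],[3,3]] with det -3.
Per unit increase in labor, x* moves by d = (-1, 1).
The basis stays optimal until soybeans reaches 0; allowable increase = 23 hr.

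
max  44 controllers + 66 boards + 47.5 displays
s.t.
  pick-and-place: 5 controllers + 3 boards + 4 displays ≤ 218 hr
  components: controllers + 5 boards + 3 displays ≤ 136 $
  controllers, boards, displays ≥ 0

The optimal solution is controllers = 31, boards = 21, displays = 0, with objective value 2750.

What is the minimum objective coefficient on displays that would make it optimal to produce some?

55

Check each constraint at x*: pick-and-place 218/218 (tight); components 136/136 (tight).
The binding rows give the dual system: 5·y_pick-and-place + 1·y_components = 44 and 3·y_pick-and-place + 5·y_components = 66.
This yields shadow prices y_pick-and-place = 7, y_components = 9.
displays enters the basis when its profit ≥ yᵀa₃ = 7·4 + 9·3 = 55.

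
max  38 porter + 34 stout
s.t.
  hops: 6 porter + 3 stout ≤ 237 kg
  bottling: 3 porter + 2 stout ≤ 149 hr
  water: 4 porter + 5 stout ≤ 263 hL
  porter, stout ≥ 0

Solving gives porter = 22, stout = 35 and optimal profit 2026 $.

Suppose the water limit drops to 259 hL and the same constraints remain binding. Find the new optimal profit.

2006

At the optimum: hops uses 237 of 237 (binding); bottling uses 136 of 149 (slack = 13); water uses 263 of 263 (binding).
By complementary slackness, y = 0 for the non-binding constraint.
From A_Bᵀ y = c: 6·y_hops + 4·y_water = 38; 3·y_hops + 5·y_water = 34.
Solving: y_hops = 3, y_water = 5.
Δz = y_water·Δb = 5 × (-4) = -20, so new z* = 2026 − 20 = 2006.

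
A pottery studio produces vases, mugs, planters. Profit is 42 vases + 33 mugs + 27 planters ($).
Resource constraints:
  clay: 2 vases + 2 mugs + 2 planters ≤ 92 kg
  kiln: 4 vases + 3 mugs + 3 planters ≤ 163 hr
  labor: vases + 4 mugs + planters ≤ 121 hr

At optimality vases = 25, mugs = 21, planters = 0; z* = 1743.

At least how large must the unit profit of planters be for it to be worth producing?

33

At the optimum: clay uses 92 of 92 (binding); kiln uses 163 of 163 (binding); labor uses 109 of 121 (slack = 12).
By complementary slackness, y = 0 for the non-binding constraint.
Dual feasibility on the basic columns requires 2·y_clay + 4·y_kiln = 42, 2·y_clay + 3·y_kiln = 33.
→ y_clay = 3 and y_kiln = 9.
planters enters the basis when its profit ≥ yᵀa₃ = 3·2 + 9·3 = 33.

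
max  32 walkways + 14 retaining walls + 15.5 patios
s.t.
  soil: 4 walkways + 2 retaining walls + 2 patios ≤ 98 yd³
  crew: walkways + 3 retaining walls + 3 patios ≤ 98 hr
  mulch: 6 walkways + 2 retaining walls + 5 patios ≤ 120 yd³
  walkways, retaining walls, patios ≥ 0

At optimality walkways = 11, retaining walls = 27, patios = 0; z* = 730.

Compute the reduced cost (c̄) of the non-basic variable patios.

-4.5

Check each constraint at x*: soil 98/98 (tight); crew 92/98 (slack 6); mulch 120/120 (tight).
Slack constraints have shadow price 0 (complementary slackness).
Dual feasibility on the basic columns requires 4·y_soil + 6·y_mulch = 32, 2·y_soil + 2·y_mulch = 14.
→ y_soil = 5 and y_mulch = 2.
Reduced cost of patios: c₃ − yᵀa₃ = 15.5 − (5·2 + 2·5) = 15.5 − 20 = -4.5.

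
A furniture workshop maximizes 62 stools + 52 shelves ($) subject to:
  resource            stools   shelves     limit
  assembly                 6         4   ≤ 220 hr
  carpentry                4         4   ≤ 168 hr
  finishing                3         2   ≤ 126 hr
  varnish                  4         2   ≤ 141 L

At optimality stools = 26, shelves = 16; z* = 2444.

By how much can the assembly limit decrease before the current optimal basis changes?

52

Binding constraints: assembly, carpentry. The basis is B = [[6,4],[4,4]] with det 8.
Per unit decrease in assembly, x* moves by d = (-0.5, 0.5).
The basis stays optimal until stools reaches 0; allowable decrease = 52 hr.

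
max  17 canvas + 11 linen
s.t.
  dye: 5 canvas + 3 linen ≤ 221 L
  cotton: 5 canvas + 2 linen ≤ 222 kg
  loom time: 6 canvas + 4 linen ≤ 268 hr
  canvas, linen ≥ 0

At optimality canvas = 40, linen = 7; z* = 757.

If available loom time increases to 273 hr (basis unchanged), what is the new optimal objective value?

Check each constraint at x*: dye 221/221 (tight); cotton 214/222 (slack 8); loom time 268/268 (tight).
Slack constraints have shadow price 0 (complementary slackness).
The binding rows give the dual system: 5·y_dye + 6·y_loom time = 17 and 3·y_dye + 4·y_loom time = 11.
Solving: y_dye = 1, y_loom time = 2.
Δz = y_loom time·Δb = 2 × (5) = 10, so new z* = 757 + 10 = 767.

767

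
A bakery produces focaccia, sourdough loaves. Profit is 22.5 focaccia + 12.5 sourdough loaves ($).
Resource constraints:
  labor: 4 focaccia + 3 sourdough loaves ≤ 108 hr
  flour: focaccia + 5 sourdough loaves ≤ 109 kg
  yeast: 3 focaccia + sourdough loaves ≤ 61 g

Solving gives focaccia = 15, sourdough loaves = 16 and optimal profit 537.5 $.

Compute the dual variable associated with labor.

3

Check each constraint at x*: labor 108/108 (tight); flour 95/109 (slack 14); yeast 61/61 (tight).
By complementary slackness, y = 0 for the non-binding constraint.
From A_Bᵀ y = c: 4·y_labor + 3·y_yeast = 22.5; 3·y_labor + 1·y_yeast = 12.5.
This yields shadow prices y_labor = 3, y_yeast = 3.5.
Shadow price of labor = 3.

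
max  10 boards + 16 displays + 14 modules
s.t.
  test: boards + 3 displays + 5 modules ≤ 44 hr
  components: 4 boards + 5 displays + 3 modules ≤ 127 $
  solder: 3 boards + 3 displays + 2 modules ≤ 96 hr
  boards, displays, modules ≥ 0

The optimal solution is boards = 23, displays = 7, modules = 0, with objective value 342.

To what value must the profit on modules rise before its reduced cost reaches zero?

16

Check each constraint at x*: test 44/44 (tight); components 127/127 (tight); solder 90/96 (slack 6).
Slack constraints have shadow price 0 (complementary slackness).
The binding rows give the dual system: 1·y_test + 4·y_components = 10 and 3·y_test + 5·y_components = 16.
Solving: y_test = 2, y_components = 2.
modules enters the basis when its profit ≥ yᵀa₃ = 2·5 + 2·3 = 16.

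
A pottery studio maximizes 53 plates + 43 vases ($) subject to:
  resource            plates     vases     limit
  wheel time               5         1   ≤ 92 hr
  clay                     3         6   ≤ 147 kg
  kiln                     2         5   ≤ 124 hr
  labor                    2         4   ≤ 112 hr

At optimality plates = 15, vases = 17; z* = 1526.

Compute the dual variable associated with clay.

6

Binding: wheel time and clay. Non-binding: kiln (9 unused), labor (14 unused).
Slack constraints have shadow price 0 (complementary slackness).
The binding rows give the dual system: 5·y_wheel time + 3·y_clay = 53 and 1·y_wheel time + 6·y_clay = 43.
→ y_wheel time = 7 and y_clay = 6.
Shadow price of clay = 6.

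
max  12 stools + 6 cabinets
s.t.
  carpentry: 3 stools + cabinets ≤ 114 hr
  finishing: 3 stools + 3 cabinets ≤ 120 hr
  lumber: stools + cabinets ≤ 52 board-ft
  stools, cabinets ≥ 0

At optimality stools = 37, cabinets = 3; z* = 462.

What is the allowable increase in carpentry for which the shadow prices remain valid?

Binding constraints: carpentry, finishing. The basis is B = [[3,1],[3,3]] with det 6.
Per unit increase in carpentry, x* moves by d = (0.5, -0.5).
The basis stays optimal until cabinets reaches 0; allowable increase = 6 hr.

6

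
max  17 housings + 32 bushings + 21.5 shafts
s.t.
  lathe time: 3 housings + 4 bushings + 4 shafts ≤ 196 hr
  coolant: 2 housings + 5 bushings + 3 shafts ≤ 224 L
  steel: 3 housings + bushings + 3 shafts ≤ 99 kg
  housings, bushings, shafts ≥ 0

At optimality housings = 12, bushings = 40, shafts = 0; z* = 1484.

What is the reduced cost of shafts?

At the optimum: lathe time uses 196 of 196 (binding); coolant uses 224 of 224 (binding); steel uses 76 of 99 (slack = 23).
Since steel is not tight, its dual is 0.
From A_Bᵀ y = c: 3·y_lathe time + 2·y_coolant = 17; 4·y_lathe time + 5·y_coolant = 32.
This yields shadow prices y_lathe time = 3, y_coolant = 4.
Reduced cost of shafts: c₃ − yᵀa₃ = 21.5 − (3·4 + 4·3) = 21.5 − 24 = -2.5.

-2.5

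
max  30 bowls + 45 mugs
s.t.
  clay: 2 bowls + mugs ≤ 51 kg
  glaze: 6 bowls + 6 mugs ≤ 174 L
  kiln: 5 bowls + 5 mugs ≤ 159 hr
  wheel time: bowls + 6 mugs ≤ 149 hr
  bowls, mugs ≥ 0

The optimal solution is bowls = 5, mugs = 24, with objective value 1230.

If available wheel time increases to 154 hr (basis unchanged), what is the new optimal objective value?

Binding: glaze and wheel time. Non-binding: clay (17 unused), kiln (14 unused).
Since clay, kiln are not tight, their duals are 0.
Dual feasibility on the basic columns requires 6·y_glaze + 1·y_wheel time = 30, 6·y_glaze + 6·y_wheel time = 45.
Solving: y_glaze = 4.5, y_wheel time = 3.
Δz = y_wheel time·Δb = 3 × (5) = 15, so new z* = 1230 + 15 = 1245.

1245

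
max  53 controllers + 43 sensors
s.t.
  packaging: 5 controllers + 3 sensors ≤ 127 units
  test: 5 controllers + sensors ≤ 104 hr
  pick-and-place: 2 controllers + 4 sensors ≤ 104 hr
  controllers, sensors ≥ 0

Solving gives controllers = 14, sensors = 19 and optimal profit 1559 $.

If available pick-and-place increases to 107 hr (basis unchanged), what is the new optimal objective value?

Check each constraint at x*: packaging 127/127 (tight); test 89/104 (slack 15); pick-and-place 104/104 (tight).
Since test is not tight, its dual is 0.
Dual feasibility on the basic columns requires 5·y_packaging + 2·y_pick-and-place = 53, 3·y_packaging + 4·y_pick-and-place = 43.
→ y_packaging = 9 and y_pick-and-place = 4.
Δz = y_pick-and-place·Δb = 4 × (3) = 12, so new z* = 1559 + 12 = 1571.

1571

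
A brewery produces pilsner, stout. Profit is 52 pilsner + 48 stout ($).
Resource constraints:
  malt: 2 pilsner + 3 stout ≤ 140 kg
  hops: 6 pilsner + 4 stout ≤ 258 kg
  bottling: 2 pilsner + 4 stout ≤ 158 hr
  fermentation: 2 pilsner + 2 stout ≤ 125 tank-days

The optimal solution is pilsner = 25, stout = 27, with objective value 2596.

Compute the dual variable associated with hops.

Check each constraint at x*: malt 131/140 (slack 9); hops 258/258 (tight); bottling 158/158 (tight); fermentation 104/125 (slack 21).
Slack constraints have shadow price 0 (complementary slackness).
From A_Bᵀ y = c: 6·y_hops + 2·y_bottling = 52; 4·y_hops + 4·y_bottling = 48.
→ y_hops = 7 and y_bottling = 5.
Shadow price of hops = 7.

7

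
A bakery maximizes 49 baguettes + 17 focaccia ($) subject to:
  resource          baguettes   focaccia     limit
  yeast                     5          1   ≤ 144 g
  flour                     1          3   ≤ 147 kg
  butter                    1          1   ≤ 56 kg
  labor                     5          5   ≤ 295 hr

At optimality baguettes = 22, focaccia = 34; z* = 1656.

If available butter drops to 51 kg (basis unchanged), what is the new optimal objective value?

Binding: yeast and butter. Non-binding: flour (23 unused), labor (15 unused).
By complementary slackness, y = 0 for the non-binding constraints.
The binding rows give the dual system: 5·y_yeast + 1·y_butter = 49 and 1·y_yeast + 1·y_butter = 17.
Solving: y_yeast = 8, y_butter = 9.
Δz = y_butter·Δb = 9 × (-5) = -45, so new z* = 1656 − 45 = 1611.

1611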